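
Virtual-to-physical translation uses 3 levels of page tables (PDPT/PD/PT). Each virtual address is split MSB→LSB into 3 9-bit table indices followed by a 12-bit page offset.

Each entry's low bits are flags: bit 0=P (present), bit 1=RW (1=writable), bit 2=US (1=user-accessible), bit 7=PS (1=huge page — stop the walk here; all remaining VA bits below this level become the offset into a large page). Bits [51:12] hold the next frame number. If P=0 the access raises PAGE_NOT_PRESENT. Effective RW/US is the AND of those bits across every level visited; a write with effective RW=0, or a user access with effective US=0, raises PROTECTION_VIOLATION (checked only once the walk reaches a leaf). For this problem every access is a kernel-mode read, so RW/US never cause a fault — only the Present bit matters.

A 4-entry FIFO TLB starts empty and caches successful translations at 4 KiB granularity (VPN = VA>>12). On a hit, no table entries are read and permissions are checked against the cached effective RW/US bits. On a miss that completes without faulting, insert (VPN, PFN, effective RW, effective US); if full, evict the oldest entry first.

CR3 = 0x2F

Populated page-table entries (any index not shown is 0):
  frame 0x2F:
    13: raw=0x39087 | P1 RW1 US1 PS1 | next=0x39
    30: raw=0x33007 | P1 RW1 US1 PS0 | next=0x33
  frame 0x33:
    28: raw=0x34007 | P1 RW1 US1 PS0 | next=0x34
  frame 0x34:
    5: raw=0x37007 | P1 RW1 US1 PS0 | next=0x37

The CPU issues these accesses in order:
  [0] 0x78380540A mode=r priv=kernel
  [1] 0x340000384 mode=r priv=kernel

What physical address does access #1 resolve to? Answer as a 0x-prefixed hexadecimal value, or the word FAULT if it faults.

Walk each access:
#0 VA=0x78380540A (r,kernel):
  L0: frame=0x2F idx=30 entry=0x33007 [P=1 RW=1 US=1 PS=0]
  L1: frame=0x33 idx=28 entry=0x34007 [P=1 RW=1 US=1 PS=0]
  L2: frame=0x34 idx=5 entry=0x37007 [P=1 RW=1 US=1 PS=0]
  → PA=0x3740A  (3 entries read)
#1 VA=0x340000384 (r,kernel):
  L0: frame=0x2F idx=13 entry=0x39087 [P=1 RW=1 US=1 PS=1]
  → PA=0x39384 (huge @L0)  (1 entries read)

Access #1 PA: 0x39384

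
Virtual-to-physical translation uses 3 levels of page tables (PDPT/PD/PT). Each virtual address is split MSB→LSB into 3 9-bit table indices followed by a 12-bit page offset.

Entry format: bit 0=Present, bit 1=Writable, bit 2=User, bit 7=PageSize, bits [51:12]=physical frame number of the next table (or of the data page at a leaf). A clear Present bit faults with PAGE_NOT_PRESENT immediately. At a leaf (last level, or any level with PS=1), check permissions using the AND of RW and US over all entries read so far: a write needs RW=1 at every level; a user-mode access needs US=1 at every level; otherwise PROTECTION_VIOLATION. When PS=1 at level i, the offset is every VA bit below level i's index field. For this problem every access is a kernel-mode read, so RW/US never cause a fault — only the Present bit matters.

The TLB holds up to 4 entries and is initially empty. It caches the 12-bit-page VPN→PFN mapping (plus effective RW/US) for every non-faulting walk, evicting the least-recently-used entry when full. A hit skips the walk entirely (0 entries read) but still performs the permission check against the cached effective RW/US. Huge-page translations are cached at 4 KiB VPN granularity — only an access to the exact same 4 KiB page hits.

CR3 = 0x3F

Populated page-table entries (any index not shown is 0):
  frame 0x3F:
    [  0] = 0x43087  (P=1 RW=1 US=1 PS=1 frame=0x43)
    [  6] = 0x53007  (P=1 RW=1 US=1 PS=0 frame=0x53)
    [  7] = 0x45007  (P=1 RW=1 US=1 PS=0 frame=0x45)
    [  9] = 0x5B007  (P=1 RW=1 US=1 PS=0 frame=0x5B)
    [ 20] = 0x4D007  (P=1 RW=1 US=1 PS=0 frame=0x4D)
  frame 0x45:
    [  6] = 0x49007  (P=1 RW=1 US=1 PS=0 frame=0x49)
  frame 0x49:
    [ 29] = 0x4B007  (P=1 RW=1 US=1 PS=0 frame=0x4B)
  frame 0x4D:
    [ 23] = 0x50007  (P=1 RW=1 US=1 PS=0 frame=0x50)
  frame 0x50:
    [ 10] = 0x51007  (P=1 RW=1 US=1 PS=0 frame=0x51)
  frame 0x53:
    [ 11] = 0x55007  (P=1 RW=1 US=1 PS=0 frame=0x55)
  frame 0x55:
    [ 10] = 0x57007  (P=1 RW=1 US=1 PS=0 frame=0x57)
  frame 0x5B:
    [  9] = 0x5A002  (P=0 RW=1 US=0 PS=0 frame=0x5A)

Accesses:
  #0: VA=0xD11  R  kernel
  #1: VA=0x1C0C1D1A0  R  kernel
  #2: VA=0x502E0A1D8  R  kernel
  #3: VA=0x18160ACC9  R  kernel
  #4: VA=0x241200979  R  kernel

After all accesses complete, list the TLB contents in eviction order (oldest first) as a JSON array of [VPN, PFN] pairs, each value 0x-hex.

Walk each access:
#0 VA=0xD11 (r,kernel):
  [0] read 0x3F idx=0: raw=0x43087 flags P=1 W=1 U=1 S=1
  → PA=0x43D11 (huge @L0)  (1 entries read)
#1 VA=0x1C0C1D1A0 (r,kernel):
  [0] read 0x3F idx=7: raw=0x45007 flags P=1 W=1 U=1 S=0
  [1] read 0x45 idx=6: raw=0x49007 flags P=1 W=1 U=1 S=0
  [2] read 0x49 idx=29: raw=0x4B007 flags P=1 W=1 U=1 S=0
  → PA=0x4B1A0  (3 entries read)
#2 VA=0x502E0A1D8 (r,kernel):
  [0] read 0x3F idx=20: raw=0x4D007 flags P=1 W=1 U=1 S=0
  [1] read 0x4D idx=23: raw=0x50007 flags P=1 W=1 U=1 S=0
  [2] read 0x50 idx=10: raw=0x51007 flags P=1 W=1 U=1 S=0
  → PA=0x511D8  (3 entries read)
#3 VA=0x18160ACC9 (r,kernel):
  [0] read 0x3F idx=6: raw=0x53007 flags P=1 W=1 U=1 S=0
  [1] read 0x53 idx=11: raw=0x55007 flags P=1 W=1 U=1 S=0
  [2] read 0x55 idx=10: raw=0x57007 flags P=1 W=1 U=1 S=0
  → PA=0x57CC9  (3 entries read)
#4 VA=0x241200979 (r,kernel):
  [0] read 0x3F idx=9: raw=0x5B007 flags P=1 W=1 U=1 S=0
  [1] read 0x5B idx=9: raw=0x5A002 flags P=0 W=1 U=0 S=0
  → PAGE_NOT_PRESENT  (2 entries read)

TLB: [["0x0", "0x43"], ["0x1C0C1D", "0x4B"], ["0x502E0A", "0x51"], ["0x18160A", "0x57"]]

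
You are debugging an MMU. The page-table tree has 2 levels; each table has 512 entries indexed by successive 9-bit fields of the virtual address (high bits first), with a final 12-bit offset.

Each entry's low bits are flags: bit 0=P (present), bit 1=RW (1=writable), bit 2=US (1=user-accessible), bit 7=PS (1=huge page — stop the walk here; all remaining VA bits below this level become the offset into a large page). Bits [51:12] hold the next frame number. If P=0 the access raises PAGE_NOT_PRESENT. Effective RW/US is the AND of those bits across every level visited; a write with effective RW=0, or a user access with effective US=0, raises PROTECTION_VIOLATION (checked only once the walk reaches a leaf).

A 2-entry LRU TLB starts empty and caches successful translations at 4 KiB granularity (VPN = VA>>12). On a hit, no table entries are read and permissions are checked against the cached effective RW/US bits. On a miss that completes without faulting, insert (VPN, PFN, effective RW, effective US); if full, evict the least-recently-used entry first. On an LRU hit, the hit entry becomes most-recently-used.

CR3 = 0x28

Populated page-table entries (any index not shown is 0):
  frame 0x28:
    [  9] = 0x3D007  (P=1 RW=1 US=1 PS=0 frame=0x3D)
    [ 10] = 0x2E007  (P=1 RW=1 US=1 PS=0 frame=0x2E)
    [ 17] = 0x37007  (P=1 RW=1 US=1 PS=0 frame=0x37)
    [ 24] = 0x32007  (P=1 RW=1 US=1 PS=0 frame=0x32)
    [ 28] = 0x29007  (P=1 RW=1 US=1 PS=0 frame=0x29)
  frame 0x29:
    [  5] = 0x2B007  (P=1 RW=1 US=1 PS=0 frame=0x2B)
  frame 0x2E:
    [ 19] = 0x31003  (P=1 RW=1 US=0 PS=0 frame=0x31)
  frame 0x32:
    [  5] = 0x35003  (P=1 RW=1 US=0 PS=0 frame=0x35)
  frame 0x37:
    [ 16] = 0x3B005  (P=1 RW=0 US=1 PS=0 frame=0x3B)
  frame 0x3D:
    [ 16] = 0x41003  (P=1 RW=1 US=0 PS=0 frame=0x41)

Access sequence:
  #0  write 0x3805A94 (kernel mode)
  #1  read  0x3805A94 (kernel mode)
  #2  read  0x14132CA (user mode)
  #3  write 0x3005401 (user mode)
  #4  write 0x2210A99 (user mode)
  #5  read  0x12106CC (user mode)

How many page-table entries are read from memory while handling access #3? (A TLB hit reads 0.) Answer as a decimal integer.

Per-access translation:
#0 VA=0x3805A94 (w,kernel):
  L0 @0x28[28] → 0x29007  P=1,RW=1,US=1,PS=0
  L1 @0x29[5] → 0x2B007  P=1,RW=1,US=1,PS=0
  → PA=0x2BA94  (2 entries read)
#1 VA=0x3805A94 (r,kernel):
  TLB hit vpn=0x3805 → PA=0x2BA94
#2 VA=0x14132CA (r,user):
  L0 @0x28[10] → 0x2E007  P=1,RW=1,US=1,PS=0
  L1 @0x2E[19] → 0x31003  P=1,RW=1,US=0,PS=0
  ⇒ fault: PROTECTION_VIOLATION  — 2 lookups
#3 VA=0x3005401 (w,user):
  L0 @0x28[24] → 0x32007  P=1,RW=1,US=1,PS=0
  L1 @0x32[5] → 0x35003  P=1,RW=1,US=0,PS=0
  ⇒ fault: PROTECTION_VIOLATION  — 2 lookups
#4 VA=0x2210A99 (w,user):
  L0 @0x28[17] → 0x37007  P=1,RW=1,US=1,PS=0
  L1 @0x37[16] → 0x3B005  P=1,RW=0,US=1,PS=0
  ⇒ fault: PROTECTION_VIOLATION  — 2 lookups
#5 VA=0x12106CC (r,user):
  L0 @0x28[9] → 0x3D007  P=1,RW=1,US=1,PS=0
  L1 @0x3D[16] → 0x41003  P=1,RW=1,US=0,PS=0
  ⇒ fault: PROTECTION_VIOLATION  — 2 lookups

Entries read for #3: 2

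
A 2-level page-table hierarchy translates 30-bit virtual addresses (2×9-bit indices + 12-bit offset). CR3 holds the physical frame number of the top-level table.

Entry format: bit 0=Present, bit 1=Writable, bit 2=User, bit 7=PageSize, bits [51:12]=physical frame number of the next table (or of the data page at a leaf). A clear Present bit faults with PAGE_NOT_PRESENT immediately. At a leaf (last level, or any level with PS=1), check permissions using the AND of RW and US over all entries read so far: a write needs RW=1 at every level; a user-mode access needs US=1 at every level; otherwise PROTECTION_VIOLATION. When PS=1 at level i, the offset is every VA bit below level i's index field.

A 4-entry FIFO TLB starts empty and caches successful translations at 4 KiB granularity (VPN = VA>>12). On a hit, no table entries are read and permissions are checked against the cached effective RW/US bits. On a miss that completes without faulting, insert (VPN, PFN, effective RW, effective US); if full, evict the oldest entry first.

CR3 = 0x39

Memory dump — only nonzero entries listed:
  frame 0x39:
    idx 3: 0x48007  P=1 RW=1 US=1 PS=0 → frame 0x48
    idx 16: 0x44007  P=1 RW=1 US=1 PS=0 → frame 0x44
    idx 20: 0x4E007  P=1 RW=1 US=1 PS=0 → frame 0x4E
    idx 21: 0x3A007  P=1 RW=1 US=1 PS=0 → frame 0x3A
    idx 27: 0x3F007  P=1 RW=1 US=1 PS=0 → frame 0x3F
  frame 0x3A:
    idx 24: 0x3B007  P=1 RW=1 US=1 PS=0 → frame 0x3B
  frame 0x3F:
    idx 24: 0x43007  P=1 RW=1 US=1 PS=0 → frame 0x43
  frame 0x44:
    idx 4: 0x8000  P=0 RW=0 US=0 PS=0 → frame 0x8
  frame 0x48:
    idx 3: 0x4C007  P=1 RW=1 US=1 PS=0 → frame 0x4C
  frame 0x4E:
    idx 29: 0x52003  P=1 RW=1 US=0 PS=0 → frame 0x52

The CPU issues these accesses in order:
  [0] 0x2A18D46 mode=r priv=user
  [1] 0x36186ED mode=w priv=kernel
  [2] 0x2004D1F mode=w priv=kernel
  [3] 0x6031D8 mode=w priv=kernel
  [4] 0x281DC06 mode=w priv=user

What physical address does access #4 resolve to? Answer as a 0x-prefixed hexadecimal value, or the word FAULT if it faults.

Trace:
#0 VA=0x2A18D46 (r,user):
  L0 @0x39[21] → 0x3A007  P=1,RW=1,US=1,PS=0
  L1 @0x3A[24] → 0x3B007  P=1,RW=1,US=1,PS=0
  ⇒ phys 0x3BD46  [2 reads]
#1 VA=0x36186ED (w,kernel):
  L0 @0x39[27] → 0x3F007  P=1,RW=1,US=1,PS=0
  L1 @0x3F[24] → 0x43007  P=1,RW=1,US=1,PS=0
  ⇒ phys 0x436ED  [2 reads]
#2 VA=0x2004D1F (w,kernel):
  L0 @0x39[16] → 0x44007  P=1,RW=1,US=1,PS=0
  L1 @0x44[4] → 0x8000  P=0,RW=0,US=0,PS=0
  → PAGE_NOT_PRESENT  (2 entries read)
#3 VA=0x6031D8 (w,kernel):
  L0 @0x39[3] → 0x48007  P=1,RW=1,US=1,PS=0
  L1 @0x48[3] → 0x4C007  P=1,RW=1,US=1,PS=0
  ⇒ phys 0x4C1D8  [2 reads]
#4 VA=0x281DC06 (w,user):
  L0 @0x39[20] → 0x4E007  P=1,RW=1,US=1,PS=0
  L1 @0x4E[29] → 0x52003  P=1,RW=1,US=0,PS=0
  → PROTECTION_VIOLATION  (2 entries read)

Access #4 PA: FAULT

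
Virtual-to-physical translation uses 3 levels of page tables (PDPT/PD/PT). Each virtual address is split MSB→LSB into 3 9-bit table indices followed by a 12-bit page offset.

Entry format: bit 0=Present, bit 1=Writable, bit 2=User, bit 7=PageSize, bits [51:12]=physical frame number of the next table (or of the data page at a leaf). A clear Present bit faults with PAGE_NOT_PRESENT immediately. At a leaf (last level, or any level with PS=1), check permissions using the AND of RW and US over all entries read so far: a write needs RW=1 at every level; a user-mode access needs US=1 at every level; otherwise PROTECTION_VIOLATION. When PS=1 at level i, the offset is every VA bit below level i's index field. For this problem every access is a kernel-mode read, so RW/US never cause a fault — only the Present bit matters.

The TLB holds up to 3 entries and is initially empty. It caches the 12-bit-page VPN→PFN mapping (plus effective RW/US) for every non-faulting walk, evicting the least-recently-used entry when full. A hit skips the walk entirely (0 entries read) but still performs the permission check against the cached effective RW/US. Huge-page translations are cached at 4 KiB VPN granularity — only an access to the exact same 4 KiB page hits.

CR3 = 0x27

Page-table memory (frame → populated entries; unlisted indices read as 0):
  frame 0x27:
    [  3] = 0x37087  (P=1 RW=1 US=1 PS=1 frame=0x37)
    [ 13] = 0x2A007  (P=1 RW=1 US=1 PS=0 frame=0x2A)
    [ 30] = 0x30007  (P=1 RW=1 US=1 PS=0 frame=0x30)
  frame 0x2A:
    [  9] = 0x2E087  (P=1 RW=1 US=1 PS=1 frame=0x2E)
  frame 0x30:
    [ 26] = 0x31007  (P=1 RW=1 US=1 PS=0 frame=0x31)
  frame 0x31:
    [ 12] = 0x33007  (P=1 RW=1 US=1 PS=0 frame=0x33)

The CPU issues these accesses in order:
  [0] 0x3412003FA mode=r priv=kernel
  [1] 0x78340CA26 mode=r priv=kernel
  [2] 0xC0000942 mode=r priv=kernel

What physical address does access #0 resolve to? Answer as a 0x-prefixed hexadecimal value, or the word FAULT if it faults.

Per-access translation:
#0 VA=0x3412003FA (r,kernel):
  L0: frame=0x27 idx=13 entry=0x2A007 [P=1 RW=1 US=1 PS=0]
  L1: frame=0x2A idx=9 entry=0x2E087 [P=1 RW=1 US=1 PS=1]
  ⇒ phys 0x2E3FA (huge @L1)  [2 reads]
#1 VA=0x78340CA26 (r,kernel):
  L0: frame=0x27 idx=30 entry=0x30007 [P=1 RW=1 US=1 PS=0]
  L1: frame=0x30 idx=26 entry=0x31007 [P=1 RW=1 US=1 PS=0]
  L2: frame=0x31 idx=12 entry=0x33007 [P=1 RW=1 US=1 PS=0]
  ⇒ phys 0x33A26  [3 reads]
#2 VA=0xC0000942 (r,kernel):
  L0: frame=0x27 idx=3 entry=0x37087 [P=1 RW=1 US=1 PS=1]
  ⇒ phys 0x37942 (huge @L0)  [1 reads]

Access #0 PA: 0x2E3FA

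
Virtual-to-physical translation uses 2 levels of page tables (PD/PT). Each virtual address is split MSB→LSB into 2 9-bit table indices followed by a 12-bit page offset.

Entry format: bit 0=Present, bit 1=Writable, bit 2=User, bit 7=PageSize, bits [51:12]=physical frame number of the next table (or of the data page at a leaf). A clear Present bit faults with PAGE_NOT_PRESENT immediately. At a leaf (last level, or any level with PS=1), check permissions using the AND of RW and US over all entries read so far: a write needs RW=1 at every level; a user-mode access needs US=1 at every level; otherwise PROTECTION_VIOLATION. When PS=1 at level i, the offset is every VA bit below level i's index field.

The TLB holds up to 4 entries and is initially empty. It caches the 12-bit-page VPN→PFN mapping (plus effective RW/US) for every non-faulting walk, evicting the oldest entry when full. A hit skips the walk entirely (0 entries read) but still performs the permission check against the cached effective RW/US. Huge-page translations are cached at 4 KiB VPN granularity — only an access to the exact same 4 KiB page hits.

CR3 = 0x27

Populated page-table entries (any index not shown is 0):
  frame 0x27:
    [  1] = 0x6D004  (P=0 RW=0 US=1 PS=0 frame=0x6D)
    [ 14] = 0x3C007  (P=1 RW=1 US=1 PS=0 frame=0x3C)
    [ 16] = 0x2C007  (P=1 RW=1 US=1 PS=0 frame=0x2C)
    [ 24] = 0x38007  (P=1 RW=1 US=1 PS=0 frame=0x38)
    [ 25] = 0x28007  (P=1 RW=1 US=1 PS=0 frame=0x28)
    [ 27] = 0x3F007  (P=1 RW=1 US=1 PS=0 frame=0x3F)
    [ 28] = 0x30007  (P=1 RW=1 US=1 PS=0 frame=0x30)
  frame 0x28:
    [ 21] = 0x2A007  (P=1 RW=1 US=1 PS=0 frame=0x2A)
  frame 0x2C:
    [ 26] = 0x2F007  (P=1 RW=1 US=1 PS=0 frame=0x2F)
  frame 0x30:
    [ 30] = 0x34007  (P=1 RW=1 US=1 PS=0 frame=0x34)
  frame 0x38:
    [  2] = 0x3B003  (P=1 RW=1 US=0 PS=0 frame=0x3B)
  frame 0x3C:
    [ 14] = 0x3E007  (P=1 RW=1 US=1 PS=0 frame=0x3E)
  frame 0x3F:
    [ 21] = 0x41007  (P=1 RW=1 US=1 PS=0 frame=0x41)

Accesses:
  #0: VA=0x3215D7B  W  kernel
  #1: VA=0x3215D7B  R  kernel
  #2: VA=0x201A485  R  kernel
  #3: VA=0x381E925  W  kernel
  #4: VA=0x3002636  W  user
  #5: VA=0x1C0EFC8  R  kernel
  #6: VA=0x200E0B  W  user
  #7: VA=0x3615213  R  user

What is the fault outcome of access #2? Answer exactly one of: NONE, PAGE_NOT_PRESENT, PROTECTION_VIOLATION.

Trace:
#0 VA=0x3215D7B (w,kernel):
  L0 @0x27[25] → 0x28007  P=1,RW=1,US=1,PS=0
  L1 @0x28[21] → 0x2A007  P=1,RW=1,US=1,PS=0
  ⇒ phys 0x2AD7B  [2 reads]
#1 VA=0x3215D7B (r,kernel):
  TLB hit vpn=0x3215 → PA=0x2AD7B
#2 VA=0x201A485 (r,kernel):
  L0 @0x27[16] → 0x2C007  P=1,RW=1,US=1,PS=0
  L1 @0x2C[26] → 0x2F007  P=1,RW=1,US=1,PS=0
  ⇒ phys 0x2F485  [2 reads]
#3 VA=0x381E925 (w,kernel):
  L0 @0x27[28] → 0x30007  P=1,RW=1,US=1,PS=0
  L1 @0x30[30] → 0x34007  P=1,RW=1,US=1,PS=0
  ⇒ phys 0x34925  [2 reads]
#4 VA=0x3002636 (w,user):
  L0 @0x27[24] → 0x38007  P=1,RW=1,US=1,PS=0
  L1 @0x38[2] → 0x3B003  P=1,RW=1,US=0,PS=0
  ✗ PROTECTION_VIOLATION  [2 reads]
#5 VA=0x1C0EFC8 (r,kernel):
  L0 @0x27[14] → 0x3C007  P=1,RW=1,US=1,PS=0
  L1 @0x3C[14] → 0x3E007  P=1,RW=1,US=1,PS=0
  ⇒ phys 0x3EFC8  [2 reads]
#6 VA=0x200E0B (w,user):
  L0 @0x27[1] → 0x6D004  P=0,RW=0,US=1,PS=0
  ✗ PAGE_NOT_PRESENT  [1 reads]
#7 VA=0x3615213 (r,user):
  L0 @0x27[27] → 0x3F007  P=1,RW=1,US=1,PS=0
  L1 @0x3F[21] → 0x41007  P=1,RW=1,US=1,PS=0
  ⇒ phys 0x41213  [2 reads]

Access #2 fault: NONE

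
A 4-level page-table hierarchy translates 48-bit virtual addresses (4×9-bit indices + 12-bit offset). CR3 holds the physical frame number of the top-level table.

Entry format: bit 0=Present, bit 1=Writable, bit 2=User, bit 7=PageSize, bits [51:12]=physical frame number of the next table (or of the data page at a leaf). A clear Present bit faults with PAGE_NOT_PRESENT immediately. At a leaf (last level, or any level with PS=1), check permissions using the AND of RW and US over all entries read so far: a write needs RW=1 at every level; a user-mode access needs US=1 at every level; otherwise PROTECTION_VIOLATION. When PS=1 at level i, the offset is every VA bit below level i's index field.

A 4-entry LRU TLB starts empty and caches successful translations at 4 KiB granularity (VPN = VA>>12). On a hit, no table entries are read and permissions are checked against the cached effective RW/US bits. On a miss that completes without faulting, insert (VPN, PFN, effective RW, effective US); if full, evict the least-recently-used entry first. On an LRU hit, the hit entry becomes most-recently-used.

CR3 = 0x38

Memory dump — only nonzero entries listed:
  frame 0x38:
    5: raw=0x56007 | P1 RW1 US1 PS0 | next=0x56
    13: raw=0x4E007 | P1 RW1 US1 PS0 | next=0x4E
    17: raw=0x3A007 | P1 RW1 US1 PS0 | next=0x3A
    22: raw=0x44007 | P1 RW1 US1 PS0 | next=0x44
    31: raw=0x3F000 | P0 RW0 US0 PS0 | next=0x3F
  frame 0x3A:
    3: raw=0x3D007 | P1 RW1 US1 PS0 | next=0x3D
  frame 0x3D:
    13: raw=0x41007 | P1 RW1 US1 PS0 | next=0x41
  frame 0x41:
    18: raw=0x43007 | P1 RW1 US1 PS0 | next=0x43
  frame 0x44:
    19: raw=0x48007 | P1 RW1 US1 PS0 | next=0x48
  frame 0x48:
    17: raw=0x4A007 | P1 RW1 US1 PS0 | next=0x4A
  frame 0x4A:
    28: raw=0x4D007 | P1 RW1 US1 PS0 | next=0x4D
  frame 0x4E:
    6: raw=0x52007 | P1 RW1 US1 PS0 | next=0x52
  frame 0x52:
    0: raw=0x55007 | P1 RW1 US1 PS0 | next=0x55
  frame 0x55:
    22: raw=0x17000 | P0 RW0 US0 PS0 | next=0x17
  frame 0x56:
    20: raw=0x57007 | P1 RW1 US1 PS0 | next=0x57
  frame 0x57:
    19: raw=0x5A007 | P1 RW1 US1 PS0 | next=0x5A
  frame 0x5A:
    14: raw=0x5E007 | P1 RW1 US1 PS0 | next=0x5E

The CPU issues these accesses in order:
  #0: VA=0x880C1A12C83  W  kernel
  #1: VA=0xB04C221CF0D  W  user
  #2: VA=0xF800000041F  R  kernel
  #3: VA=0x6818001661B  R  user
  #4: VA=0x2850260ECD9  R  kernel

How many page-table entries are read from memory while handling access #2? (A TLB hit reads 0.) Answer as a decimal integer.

Trace:
#0 VA=0x880C1A12C83 (w,kernel):
  L0 @0x38[17] → 0x3A007  P=1,RW=1,US=1,PS=0
  L1 @0x3A[3] → 0x3D007  P=1,RW=1,US=1,PS=0
  L2 @0x3D[13] → 0x41007  P=1,RW=1,US=1,PS=0
  L3 @0x41[18] → 0x43007  P=1,RW=1,US=1,PS=0
  ⇒ phys 0x43C83  [4 reads]
#1 VA=0xB04C221CF0D (w,user):
  L0 @0x38[22] → 0x44007  P=1,RW=1,US=1,PS=0
  L1 @0x44[19] → 0x48007  P=1,RW=1,US=1,PS=0
  L2 @0x48[17] → 0x4A007  P=1,RW=1,US=1,PS=0
  L3 @0x4A[28] → 0x4D007  P=1,RW=1,US=1,PS=0
  ⇒ phys 0x4DF0D  [4 reads]
#2 VA=0xF800000041F (r,kernel):
  L0 @0x38[31] → 0x3F000  P=0,RW=0,US=0,PS=0
  ⇒ fault: PAGE_NOT_PRESENT  — 1 lookups
#3 VA=0x6818001661B (r,user):
  L0 @0x38[13] → 0x4E007  P=1,RW=1,US=1,PS=0
  L1 @0x4E[6] → 0x52007  P=1,RW=1,US=1,PS=0
  L2 @0x52[0] → 0x55007  P=1,RW=1,US=1,PS=0
  L3 @0x55[22] → 0x17000  P=0,RW=0,US=0,PS=0
  ⇒ fault: PAGE_NOT_PRESENT  — 4 lookups
#4 VA=0x2850260ECD9 (r,kernel):
  L0 @0x38[5] → 0x56007  P=1,RW=1,US=1,PS=0
  L1 @0x56[20] → 0x57007  P=1,RW=1,US=1,PS=0
  L2 @0x57[19] → 0x5A007  P=1,RW=1,US=1,PS=0
  L3 @0x5A[14] → 0x5E007  P=1,RW=1,US=1,PS=0
  ⇒ phys 0x5ECD9  [4 reads]

Entries read for #2: 1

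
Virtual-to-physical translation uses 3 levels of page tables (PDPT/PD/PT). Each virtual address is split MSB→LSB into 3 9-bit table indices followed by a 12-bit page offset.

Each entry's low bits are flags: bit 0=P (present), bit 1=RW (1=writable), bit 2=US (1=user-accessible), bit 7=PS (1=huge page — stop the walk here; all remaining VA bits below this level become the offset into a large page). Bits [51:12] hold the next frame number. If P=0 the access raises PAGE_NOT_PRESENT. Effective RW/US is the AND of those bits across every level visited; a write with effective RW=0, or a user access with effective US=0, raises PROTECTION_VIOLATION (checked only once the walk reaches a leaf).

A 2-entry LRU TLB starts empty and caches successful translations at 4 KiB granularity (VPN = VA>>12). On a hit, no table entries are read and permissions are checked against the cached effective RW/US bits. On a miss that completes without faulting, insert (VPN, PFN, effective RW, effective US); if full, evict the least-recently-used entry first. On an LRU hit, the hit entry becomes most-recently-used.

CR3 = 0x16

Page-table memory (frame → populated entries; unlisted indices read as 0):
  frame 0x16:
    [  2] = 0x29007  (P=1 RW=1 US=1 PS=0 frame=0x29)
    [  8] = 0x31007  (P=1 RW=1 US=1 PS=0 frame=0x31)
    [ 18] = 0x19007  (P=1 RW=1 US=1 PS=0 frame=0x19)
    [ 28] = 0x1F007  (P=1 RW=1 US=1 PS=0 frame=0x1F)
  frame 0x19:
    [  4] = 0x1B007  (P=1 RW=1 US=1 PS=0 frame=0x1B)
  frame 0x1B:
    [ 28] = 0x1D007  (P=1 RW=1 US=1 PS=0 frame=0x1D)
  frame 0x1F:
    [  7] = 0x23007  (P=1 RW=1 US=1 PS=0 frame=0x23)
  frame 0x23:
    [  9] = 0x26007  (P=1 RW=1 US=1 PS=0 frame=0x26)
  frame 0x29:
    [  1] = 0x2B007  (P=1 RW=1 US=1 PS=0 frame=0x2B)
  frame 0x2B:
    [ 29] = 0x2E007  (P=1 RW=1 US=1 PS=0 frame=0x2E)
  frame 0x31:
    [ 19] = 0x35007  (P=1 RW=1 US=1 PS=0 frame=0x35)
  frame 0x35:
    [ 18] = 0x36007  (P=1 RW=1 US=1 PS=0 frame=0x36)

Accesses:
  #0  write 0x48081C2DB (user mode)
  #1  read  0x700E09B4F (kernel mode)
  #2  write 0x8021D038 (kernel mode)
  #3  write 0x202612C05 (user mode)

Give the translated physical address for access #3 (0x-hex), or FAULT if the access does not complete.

Per-access translation:
#0 VA=0x48081C2DB (w,user):
  lvl0: tbl 0x16, slot 18 ⇒ 0x19007 (P1/RW1/US1/PS0)
  lvl1: tbl 0x19, slot 4 ⇒ 0x1B007 (P1/RW1/US1/PS0)
  lvl2: tbl 0x1B, slot 28 ⇒ 0x1D007 (P1/RW1/US1/PS0)
  ✓ 0x1D2DB  — 3 lookups
#1 VA=0x700E09B4F (r,kernel):
  lvl0: tbl 0x16, slot 28 ⇒ 0x1F007 (P1/RW1/US1/PS0)
  lvl1: tbl 0x1F, slot 7 ⇒ 0x23007 (P1/RW1/US1/PS0)
  lvl2: tbl 0x23, slot 9 ⇒ 0x26007 (P1/RW1/US1/PS0)
  ✓ 0x26B4F  — 3 lookups
#2 VA=0x8021D038 (w,kernel):
  lvl0: tbl 0x16, slot 2 ⇒ 0x29007 (P1/RW1/US1/PS0)
  lvl1: tbl 0x29, slot 1 ⇒ 0x2B007 (P1/RW1/US1/PS0)
  lvl2: tbl 0x2B, slot 29 ⇒ 0x2E007 (P1/RW1/US1/PS0)
  ✓ 0x2E038  — 3 lookups
#3 VA=0x202612C05 (w,user):
  lvl0: tbl 0x16, slot 8 ⇒ 0x31007 (P1/RW1/US1/PS0)
  lvl1: tbl 0x31, slot 19 ⇒ 0x35007 (P1/RW1/US1/PS0)
  lvl2: tbl 0x35, slot 18 ⇒ 0x36007 (P1/RW1/US1/PS0)
  ✓ 0x36C05  — 3 lookups

Access #3 PA: 0x36C05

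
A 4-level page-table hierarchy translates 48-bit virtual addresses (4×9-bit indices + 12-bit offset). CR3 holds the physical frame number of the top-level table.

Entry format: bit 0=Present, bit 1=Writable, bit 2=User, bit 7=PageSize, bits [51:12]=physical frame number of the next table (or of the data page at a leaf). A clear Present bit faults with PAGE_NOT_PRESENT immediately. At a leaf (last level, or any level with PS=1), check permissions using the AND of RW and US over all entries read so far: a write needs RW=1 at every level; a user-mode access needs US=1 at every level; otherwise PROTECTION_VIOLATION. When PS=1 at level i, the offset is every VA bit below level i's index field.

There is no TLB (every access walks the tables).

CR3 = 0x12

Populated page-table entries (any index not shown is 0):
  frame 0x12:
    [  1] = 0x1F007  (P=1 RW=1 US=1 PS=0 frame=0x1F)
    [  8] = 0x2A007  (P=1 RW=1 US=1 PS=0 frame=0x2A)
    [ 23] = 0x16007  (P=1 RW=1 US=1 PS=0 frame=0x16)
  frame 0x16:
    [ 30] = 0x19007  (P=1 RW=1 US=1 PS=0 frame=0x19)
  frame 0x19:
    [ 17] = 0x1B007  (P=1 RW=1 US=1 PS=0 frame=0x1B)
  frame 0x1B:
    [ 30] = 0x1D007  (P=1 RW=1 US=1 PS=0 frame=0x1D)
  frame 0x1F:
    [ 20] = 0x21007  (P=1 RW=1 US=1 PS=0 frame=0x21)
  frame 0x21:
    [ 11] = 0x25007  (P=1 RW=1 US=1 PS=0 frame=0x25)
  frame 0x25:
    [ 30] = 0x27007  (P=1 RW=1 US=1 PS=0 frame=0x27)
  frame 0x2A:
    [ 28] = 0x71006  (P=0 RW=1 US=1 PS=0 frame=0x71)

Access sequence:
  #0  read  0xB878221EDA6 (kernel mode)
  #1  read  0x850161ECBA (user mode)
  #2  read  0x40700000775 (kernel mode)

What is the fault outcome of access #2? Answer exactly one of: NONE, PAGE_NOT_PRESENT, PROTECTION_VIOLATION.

Per-access translation:
#0 VA=0xB878221EDA6 (r,kernel):
  lvl0: tbl 0x12, slot 23 ⇒ 0x16007 (P1/RW1/US1/PS0)
  lvl1: tbl 0x16, slot 30 ⇒ 0x19007 (P1/RW1/US1/PS0)
  lvl2: tbl 0x19, slot 17 ⇒ 0x1B007 (P1/RW1/US1/PS0)
  lvl3: tbl 0x1B, slot 30 ⇒ 0x1D007 (P1/RW1/US1/PS0)
  → PA=0x1DDA6  (4 entries read)
#1 VA=0x850161ECBA (r,user):
  lvl0: tbl 0x12, slot 1 ⇒ 0x1F007 (P1/RW1/US1/PS0)
  lvl1: tbl 0x1F, slot 20 ⇒ 0x21007 (P1/RW1/US1/PS0)
  lvl2: tbl 0x21, slot 11 ⇒ 0x25007 (P1/RW1/US1/PS0)
  lvl3: tbl 0x25, slot 30 ⇒ 0x27007 (P1/RW1/US1/PS0)
  → PA=0x27CBA  (4 entries read)
#2 VA=0x40700000775 (r,kernel):
  lvl0: tbl 0x12, slot 8 ⇒ 0x2A007 (P1/RW1/US1/PS0)
  lvl1: tbl 0x2A, slot 28 ⇒ 0x71006 (P0/RW1/US1/PS0)
  → PAGE_NOT_PRESENT  (2 entries read)

Access #2 fault: PAGE_NOT_PRESENT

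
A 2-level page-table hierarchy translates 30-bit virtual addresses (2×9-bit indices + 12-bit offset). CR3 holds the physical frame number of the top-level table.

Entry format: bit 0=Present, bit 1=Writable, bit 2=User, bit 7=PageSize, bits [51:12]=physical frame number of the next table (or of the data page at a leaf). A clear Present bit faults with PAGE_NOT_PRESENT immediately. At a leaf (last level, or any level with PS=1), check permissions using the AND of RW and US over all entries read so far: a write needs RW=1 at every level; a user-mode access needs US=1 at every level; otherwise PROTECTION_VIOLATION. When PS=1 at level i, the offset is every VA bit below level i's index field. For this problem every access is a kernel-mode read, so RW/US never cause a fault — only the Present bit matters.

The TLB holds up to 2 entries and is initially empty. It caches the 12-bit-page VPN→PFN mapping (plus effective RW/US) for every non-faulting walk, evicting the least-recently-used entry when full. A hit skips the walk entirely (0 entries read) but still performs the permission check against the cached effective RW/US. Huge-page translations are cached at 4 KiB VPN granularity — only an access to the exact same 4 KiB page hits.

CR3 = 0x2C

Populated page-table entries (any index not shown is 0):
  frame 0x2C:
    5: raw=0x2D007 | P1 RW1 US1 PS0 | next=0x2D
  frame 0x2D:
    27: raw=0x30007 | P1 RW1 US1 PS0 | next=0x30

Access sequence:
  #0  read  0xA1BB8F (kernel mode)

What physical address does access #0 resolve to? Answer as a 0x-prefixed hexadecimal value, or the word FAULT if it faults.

Per-access translation:
#0 VA=0xA1BB8F (r,kernel):
  lvl0: tbl 0x2C, slot 5 ⇒ 0x2D007 (P1/RW1/US1/PS0)
  lvl1: tbl 0x2D, slot 27 ⇒ 0x30007 (P1/RW1/US1/PS0)
  → PA=0x30B8F  (2 entries read)

Access #0 PA: 0x30B8F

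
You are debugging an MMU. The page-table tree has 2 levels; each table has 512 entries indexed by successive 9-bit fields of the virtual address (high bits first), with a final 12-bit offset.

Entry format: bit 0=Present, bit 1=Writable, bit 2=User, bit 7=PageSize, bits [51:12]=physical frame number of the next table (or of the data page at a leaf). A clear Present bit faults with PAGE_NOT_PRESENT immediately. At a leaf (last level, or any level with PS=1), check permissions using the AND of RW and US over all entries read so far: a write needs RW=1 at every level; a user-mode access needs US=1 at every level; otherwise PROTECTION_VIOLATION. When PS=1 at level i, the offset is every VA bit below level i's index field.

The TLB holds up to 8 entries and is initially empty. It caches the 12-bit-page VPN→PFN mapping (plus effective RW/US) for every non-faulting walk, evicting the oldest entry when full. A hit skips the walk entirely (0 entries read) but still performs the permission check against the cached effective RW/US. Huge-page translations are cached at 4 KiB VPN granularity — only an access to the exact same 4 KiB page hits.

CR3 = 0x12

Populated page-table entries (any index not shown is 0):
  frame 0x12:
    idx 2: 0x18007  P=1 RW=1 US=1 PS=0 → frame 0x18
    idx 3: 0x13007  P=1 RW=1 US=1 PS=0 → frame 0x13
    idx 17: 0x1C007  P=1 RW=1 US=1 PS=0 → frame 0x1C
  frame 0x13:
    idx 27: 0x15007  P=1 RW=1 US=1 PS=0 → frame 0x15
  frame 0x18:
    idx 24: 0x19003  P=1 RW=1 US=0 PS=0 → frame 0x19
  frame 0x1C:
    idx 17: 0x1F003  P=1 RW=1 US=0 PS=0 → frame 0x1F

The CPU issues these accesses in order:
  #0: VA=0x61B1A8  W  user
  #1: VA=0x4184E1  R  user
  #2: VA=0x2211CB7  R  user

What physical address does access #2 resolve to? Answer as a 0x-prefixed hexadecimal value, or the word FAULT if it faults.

Per-access translation:
#0 VA=0x61B1A8 (w,user):
  L0: frame=0x12 idx=3 entry=0x13007 [P=1 RW=1 US=1 PS=0]
  L1: frame=0x13 idx=27 entry=0x15007 [P=1 RW=1 US=1 PS=0]
  → PA=0x151A8  (2 entries read)
#1 VA=0x4184E1 (r,user):
  L0: frame=0x12 idx=2 entry=0x18007 [P=1 RW=1 US=1 PS=0]
  L1: frame=0x18 idx=24 entry=0x19003 [P=1 RW=1 US=0 PS=0]
  ⇒ fault: PROTECTION_VIOLATION  — 2 lookups
#2 VA=0x2211CB7 (r,user):
  L0: frame=0x12 idx=17 entry=0x1C007 [P=1 RW=1 US=1 PS=0]
  L1: frame=0x1C idx=17 entry=0x1F003 [P=1 RW=1 US=0 PS=0]
  ⇒ fault: PROTECTION_VIOLATION  — 2 lookups

Access #2 PA: FAULT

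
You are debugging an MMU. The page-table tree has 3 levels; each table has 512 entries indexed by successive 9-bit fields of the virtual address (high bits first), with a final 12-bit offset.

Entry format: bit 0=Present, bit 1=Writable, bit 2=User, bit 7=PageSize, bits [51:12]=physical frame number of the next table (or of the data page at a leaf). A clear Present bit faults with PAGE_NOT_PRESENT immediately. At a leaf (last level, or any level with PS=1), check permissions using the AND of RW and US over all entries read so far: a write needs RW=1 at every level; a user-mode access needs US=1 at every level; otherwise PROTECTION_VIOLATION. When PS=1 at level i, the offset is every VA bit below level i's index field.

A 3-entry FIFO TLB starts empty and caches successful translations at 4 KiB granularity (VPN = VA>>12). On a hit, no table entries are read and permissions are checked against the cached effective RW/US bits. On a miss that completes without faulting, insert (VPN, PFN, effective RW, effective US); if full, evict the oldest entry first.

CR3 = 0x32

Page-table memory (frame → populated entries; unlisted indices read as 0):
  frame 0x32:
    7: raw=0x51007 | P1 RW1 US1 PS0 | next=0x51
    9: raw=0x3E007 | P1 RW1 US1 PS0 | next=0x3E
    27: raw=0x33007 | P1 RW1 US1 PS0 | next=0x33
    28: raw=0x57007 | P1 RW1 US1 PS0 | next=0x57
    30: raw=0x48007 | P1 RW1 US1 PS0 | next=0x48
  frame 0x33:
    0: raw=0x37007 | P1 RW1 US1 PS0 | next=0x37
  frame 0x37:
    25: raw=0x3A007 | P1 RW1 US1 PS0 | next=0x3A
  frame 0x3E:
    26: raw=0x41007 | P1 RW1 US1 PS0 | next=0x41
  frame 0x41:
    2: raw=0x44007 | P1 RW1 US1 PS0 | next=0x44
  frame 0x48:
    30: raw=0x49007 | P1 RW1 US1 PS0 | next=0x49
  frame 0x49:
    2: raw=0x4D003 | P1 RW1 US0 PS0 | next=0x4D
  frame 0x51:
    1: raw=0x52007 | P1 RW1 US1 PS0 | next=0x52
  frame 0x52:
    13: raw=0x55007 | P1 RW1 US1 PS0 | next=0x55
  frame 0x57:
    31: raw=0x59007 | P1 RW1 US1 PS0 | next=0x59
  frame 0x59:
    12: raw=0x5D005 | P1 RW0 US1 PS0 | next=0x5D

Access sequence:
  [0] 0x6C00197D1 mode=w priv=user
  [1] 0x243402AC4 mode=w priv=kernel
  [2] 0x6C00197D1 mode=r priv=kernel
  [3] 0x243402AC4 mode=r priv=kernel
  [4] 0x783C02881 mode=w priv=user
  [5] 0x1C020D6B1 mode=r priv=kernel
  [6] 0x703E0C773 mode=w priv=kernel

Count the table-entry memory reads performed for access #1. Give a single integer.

Per-access translation:
#0 VA=0x6C00197D1 (w,user):
  L0: frame=0x32 idx=27 entry=0x33007 [P=1 RW=1 US=1 PS=0]
  L1: frame=0x33 idx=0 entry=0x37007 [P=1 RW=1 US=1 PS=0]
  L2: frame=0x37 idx=25 entry=0x3A007 [P=1 RW=1 US=1 PS=0]
  ⇒ phys 0x3A7D1  [3 reads]
#1 VA=0x243402AC4 (w,kernel):
  L0: frame=0x32 idx=9 entry=0x3E007 [P=1 RW=1 US=1 PS=0]
  L1: frame=0x3E idx=26 entry=0x41007 [P=1 RW=1 US=1 PS=0]
  L2: frame=0x41 idx=2 entry=0x44007 [P=1 RW=1 US=1 PS=0]
  ⇒ phys 0x44AC4  [3 reads]
#2 VA=0x6C00197D1 (r,kernel):
  TLB hit vpn=0x6C0019 → PA=0x3A7D1
#3 VA=0x243402AC4 (r,kernel):
  TLB hit vpn=0x243402 → PA=0x44AC4
#4 VA=0x783C02881 (w,user):
  L0: frame=0x32 idx=30 entry=0x48007 [P=1 RW=1 US=1 PS=0]
  L1: frame=0x48 idx=30 entry=0x49007 [P=1 RW=1 US=1 PS=0]
  L2: frame=0x49 idx=2 entry=0x4D003 [P=1 RW=1 US=0 PS=0]
  ⇒ fault: PROTECTION_VIOLATION  — 3 lookups
#5 VA=0x1C020D6B1 (r,kernel):
  L0: frame=0x32 idx=7 entry=0x51007 [P=1 RW=1 US=1 PS=0]
  L1: frame=0x51 idx=1 entry=0x52007 [P=1 RW=1 US=1 PS=0]
  L2: frame=0x52 idx=13 entry=0x55007 [P=1 RW=1 US=1 PS=0]
  ⇒ phys 0x556B1  [3 reads]
#6 VA=0x703E0C773 (w,kernel):
  L0: frame=0x32 idx=28 entry=0x57007 [P=1 RW=1 US=1 PS=0]
  L1: frame=0x57 idx=31 entry=0x59007 [P=1 RW=1 US=1 PS=0]
  L2: frame=0x59 idx=12 entry=0x5D005 [P=1 RW=0 US=1 PS=0]
  ⇒ fault: PROTECTION_VIOLATION  — 3 lookups

Entries read for #1: 3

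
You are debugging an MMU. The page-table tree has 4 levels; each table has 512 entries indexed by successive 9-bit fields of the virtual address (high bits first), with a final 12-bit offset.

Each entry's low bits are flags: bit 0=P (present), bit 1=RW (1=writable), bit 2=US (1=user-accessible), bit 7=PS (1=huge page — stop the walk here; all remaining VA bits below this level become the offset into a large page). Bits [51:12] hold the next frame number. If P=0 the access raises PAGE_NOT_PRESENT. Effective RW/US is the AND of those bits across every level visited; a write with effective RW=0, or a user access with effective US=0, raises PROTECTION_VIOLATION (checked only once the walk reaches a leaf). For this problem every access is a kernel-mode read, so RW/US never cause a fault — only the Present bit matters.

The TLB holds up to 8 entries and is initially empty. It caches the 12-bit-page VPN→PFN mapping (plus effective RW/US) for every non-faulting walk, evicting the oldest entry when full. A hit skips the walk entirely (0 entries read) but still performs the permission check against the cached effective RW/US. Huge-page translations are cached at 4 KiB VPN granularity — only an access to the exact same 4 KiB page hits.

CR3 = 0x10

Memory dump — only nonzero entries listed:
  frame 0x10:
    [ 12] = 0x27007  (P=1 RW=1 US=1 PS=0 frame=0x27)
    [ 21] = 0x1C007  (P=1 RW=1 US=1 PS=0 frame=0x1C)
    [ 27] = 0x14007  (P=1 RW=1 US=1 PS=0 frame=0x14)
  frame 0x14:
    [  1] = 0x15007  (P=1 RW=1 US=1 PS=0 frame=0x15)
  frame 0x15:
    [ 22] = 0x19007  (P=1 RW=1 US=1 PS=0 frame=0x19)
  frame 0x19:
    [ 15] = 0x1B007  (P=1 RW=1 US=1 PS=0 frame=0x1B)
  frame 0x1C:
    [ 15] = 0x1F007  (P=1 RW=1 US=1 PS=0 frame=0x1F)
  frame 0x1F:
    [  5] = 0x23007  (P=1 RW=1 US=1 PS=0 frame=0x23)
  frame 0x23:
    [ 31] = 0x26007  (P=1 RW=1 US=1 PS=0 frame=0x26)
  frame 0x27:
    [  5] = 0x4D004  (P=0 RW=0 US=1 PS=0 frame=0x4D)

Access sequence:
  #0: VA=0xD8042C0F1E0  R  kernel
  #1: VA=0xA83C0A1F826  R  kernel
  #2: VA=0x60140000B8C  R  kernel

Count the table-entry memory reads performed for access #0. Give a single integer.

Per-access translation:
#0 VA=0xD8042C0F1E0 (r,kernel):
  [0] read 0x10 idx=27: raw=0x14007 flags P=1 W=1 U=1 S=0
  [1] read 0x14 idx=1: raw=0x15007 flags P=1 W=1 U=1 S=0
  [2] read 0x15 idx=22: raw=0x19007 flags P=1 W=1 U=1 S=0
  [3] read 0x19 idx=15: raw=0x1B007 flags P=1 W=1 U=1 S=0
  → PA=0x1B1E0  (4 entries read)
#1 VA=0xA83C0A1F826 (r,kernel):
  [0] read 0x10 idx=21: raw=0x1C007 flags P=1 W=1 U=1 S=0
  [1] read 0x1C idx=15: raw=0x1F007 flags P=1 W=1 U=1 S=0
  [2] read 0x1F idx=5: raw=0x23007 flags P=1 W=1 U=1 S=0
  [3] read 0x23 idx=31: raw=0x26007 flags P=1 W=1 U=1 S=0
  → PA=0x26826  (4 entries read)
#2 VA=0x60140000B8C (r,kernel):
  [0] read 0x10 idx=12: raw=0x27007 flags P=1 W=1 U=1 S=0
  [1] read 0x27 idx=5: raw=0x4D004 flags P=0 W=0 U=1 S=0
  ✗ PAGE_NOT_PRESENT  [2 reads]

Entries read for #0: 4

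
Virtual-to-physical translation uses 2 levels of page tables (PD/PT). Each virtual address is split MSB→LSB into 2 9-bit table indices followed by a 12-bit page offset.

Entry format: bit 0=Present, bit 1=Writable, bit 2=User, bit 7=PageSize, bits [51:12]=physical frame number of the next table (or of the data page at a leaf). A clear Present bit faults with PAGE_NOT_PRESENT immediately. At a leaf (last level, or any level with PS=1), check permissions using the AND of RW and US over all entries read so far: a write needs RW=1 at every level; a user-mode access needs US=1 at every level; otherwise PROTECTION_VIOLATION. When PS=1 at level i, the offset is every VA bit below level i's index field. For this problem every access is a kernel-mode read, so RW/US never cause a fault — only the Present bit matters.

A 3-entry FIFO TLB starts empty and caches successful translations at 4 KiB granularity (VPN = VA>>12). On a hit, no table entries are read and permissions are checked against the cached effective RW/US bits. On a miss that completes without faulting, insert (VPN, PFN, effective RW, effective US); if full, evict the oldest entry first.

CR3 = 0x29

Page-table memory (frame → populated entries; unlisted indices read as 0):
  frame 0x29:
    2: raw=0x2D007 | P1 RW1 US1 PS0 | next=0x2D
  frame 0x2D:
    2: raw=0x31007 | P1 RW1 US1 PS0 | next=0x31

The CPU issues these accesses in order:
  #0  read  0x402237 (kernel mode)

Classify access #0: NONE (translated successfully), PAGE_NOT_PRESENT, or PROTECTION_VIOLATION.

Walk each access:
#0 VA=0x402237 (r,kernel):
  L0: frame=0x29 idx=2 entry=0x2D007 [P=1 RW=1 US=1 PS=0]
  L1: frame=0x2D idx=2 entry=0x31007 [P=1 RW=1 US=1 PS=0]
  ⇒ phys 0x31237  [2 reads]

Access #0 fault: NONE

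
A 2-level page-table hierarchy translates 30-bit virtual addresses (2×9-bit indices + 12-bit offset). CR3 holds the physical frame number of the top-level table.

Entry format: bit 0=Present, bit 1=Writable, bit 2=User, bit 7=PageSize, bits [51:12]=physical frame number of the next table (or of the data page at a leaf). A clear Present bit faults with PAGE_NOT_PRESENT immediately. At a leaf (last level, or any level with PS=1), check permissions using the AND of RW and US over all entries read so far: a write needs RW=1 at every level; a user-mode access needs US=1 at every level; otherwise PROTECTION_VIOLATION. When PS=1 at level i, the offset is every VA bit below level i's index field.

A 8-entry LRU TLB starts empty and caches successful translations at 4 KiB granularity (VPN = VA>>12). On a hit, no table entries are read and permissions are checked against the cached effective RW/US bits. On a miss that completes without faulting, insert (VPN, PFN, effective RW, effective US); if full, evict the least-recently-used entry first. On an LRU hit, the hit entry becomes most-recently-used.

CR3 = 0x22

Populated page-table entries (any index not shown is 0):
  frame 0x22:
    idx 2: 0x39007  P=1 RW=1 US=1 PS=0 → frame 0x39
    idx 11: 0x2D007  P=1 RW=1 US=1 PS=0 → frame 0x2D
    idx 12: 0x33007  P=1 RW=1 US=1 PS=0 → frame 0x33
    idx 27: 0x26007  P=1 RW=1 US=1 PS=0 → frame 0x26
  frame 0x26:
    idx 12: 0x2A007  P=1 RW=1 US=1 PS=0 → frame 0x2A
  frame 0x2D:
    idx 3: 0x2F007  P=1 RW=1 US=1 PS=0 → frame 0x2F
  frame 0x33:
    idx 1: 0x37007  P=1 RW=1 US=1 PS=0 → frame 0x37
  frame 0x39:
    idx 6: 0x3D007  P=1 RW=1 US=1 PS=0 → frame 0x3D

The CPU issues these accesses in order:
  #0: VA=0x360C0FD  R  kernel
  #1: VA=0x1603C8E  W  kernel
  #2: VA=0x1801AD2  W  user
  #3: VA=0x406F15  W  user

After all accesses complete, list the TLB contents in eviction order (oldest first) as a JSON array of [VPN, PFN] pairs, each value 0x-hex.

Trace:
#0 VA=0x360C0FD (r,kernel):
  lvl0: tbl 0x22, slot 27 ⇒ 0x26007 (P1/RW1/US1/PS0)
  lvl1: tbl 0x26, slot 12 ⇒ 0x2A007 (P1/RW1/US1/PS0)
  ✓ 0x2A0FD  — 2 lookups
#1 VA=0x1603C8E (w,kernel):
  lvl0: tbl 0x22, slot 11 ⇒ 0x2D007 (P1/RW1/US1/PS0)
  lvl1: tbl 0x2D, slot 3 ⇒ 0x2F007 (P1/RW1/US1/PS0)
  ✓ 0x2FC8E  — 2 lookups
#2 VA=0x1801AD2 (w,user):
  lvl0: tbl 0x22, slot 12 ⇒ 0x33007 (P1/RW1/US1/PS0)
  lvl1: tbl 0x33, slot 1 ⇒ 0x37007 (P1/RW1/US1/PS0)
  ✓ 0x37AD2  — 2 lookups
#3 VA=0x406F15 (w,user):
  lvl0: tbl 0x22, slot 2 ⇒ 0x39007 (P1/RW1/US1/PS0)
  lvl1: tbl 0x39, slot 6 ⇒ 0x3D007 (P1/RW1/US1/PS0)
  ✓ 0x3DF15  — 2 lookups

TLB: [["0x360C", "0x2A"], ["0x1603", "0x2F"], ["0x1801", "0x37"], ["0x406", "0x3D"]]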